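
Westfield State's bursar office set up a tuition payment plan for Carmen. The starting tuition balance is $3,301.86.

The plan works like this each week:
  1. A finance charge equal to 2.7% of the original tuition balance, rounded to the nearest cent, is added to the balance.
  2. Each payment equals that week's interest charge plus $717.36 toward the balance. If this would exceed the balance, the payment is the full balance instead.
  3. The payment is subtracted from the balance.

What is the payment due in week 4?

Week 1: $3,301.86 +$89.15 interest = $3,391.01; pay $806.51 → $2,584.50
Week 2: $2,584.50 +$89.15 interest = $2,673.65; pay $806.51 → $1,867.14
Week 3: $1,867.14 +$89.15 interest = $1,956.29; pay $806.51 → $1,149.78
Week 4: $1,149.78 +$89.15 interest = $1,238.93; pay $806.51 → $432.42

$806.51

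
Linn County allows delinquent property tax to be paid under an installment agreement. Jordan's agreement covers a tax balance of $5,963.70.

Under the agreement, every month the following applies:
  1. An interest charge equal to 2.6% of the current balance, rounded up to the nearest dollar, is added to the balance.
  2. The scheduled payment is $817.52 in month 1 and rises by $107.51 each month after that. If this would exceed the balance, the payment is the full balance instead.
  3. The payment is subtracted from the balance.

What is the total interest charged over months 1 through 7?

$611.00

Month 1: opening $5,963.70; interest $156.00 → $6,119.70; payment $817.52; balance $5,302.18
Month 2: opening $5,302.18; interest $138.00 → $5,440.18; payment $925.03; balance $4,515.15
Month 3: opening $4,515.15; interest $118.00 → $4,633.15; payment $1,032.54; balance $3,600.61
Month 4: opening $3,600.61; interest $94.00 → $3,694.61; payment $1,140.05; balance $2,554.56
Month 5: opening $2,554.56; interest $67.00 → $2,621.56; payment $1,247.56; balance $1,374.00
Month 6: opening $1,374.00; interest $36.00 → $1,410.00; payment $1,355.07; balance $54.93
Month 7: opening $54.93; interest $2.00 → $56.93; payment $56.93; balance $0.00
Total interest: $156.00 + $138.00 + $118.00 + $94.00 + $67.00 + $36.00 + $2.00 = $611.00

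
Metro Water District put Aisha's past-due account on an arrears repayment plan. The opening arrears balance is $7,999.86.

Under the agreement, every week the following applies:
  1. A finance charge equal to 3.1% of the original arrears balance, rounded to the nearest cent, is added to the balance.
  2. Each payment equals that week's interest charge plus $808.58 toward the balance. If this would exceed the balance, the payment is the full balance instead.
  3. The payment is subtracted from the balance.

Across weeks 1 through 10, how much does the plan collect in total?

Week 1: $7,999.86 +$248.00 interest = $8,247.86; pay $1,056.58 → $7,191.28
Week 2: $7,191.28 +$248.00 interest = $7,439.28; pay $1,056.58 → $6,382.70
Week 3: $6,382.70 +$248.00 interest = $6,630.70; pay $1,056.58 → $5,574.12
Week 4: $5,574.12 +$248.00 interest = $5,822.12; pay $1,056.58 → $4,765.54
Week 5: $4,765.54 +$248.00 interest = $5,013.54; pay $1,056.58 → $3,956.96
Week 6: $3,956.96 +$248.00 interest = $4,204.96; pay $1,056.58 → $3,148.38
Week 7: $3,148.38 +$248.00 interest = $3,396.38; pay $1,056.58 → $2,339.80
Week 8: $2,339.80 +$248.00 interest = $2,587.80; pay $1,056.58 → $1,531.22
Week 9: $1,531.22 +$248.00 interest = $1,779.22; pay $1,056.58 → $722.64
Week 10: $722.64 +$248.00 interest = $970.64; pay $970.64 → $0.00
Total paid: $10,479.86

$10,479.86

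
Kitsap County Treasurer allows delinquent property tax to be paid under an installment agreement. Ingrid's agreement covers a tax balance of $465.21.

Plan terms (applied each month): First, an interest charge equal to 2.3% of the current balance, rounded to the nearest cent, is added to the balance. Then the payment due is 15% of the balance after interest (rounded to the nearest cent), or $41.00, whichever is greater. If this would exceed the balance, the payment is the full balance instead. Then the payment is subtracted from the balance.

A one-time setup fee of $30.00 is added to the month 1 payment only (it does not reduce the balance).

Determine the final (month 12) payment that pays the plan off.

Month 1: $465.21 +$10.70 interest = $475.91; pay $71.39 (+ $30.00 fee) → $404.52
Month 2: $404.52 +$9.30 interest = $413.82; pay $62.07 → $351.75
Month 3: $351.75 +$8.09 interest = $359.84; pay $53.98 → $305.86
Month 4: $305.86 +$7.03 interest = $312.89; pay $46.93 → $265.96
Month 5: $265.96 +$6.12 interest = $272.08; pay $41.00 → $231.08
Month 6: $231.08 +$5.31 interest = $236.39; pay $41.00 → $195.39
Month 7: $195.39 +$4.49 interest = $199.88; pay $41.00 → $158.88
Month 8: $158.88 +$3.65 interest = $162.53; pay $41.00 → $121.53
Month 9: $121.53 +$2.80 interest = $124.33; pay $41.00 → $83.33
Month 10: $83.33 +$1.92 interest = $85.25; pay $41.00 → $44.25
Month 11: $44.25 +$1.02 interest = $45.27; pay $41.00 → $4.27
Month 12: $4.27 +$0.10 interest = $4.37; pay $4.37 → $0.00

$4.37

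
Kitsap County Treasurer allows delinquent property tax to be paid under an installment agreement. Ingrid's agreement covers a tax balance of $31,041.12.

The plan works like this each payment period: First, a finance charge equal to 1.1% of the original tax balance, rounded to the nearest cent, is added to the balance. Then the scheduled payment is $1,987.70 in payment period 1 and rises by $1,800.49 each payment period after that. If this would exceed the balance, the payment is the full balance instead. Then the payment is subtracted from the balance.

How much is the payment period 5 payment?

Payment period 1: opening $31,041.12; interest $341.45 → $31,382.57; payment $1,987.70; balance $29,394.87
Payment period 2: opening $29,394.87; interest $341.45 → $29,736.32; payment $3,788.19; balance $25,948.13
Payment period 3: opening $25,948.13; interest $341.45 → $26,289.58; payment $5,588.68; balance $20,700.90
Payment period 4: opening $20,700.90; interest $341.45 → $21,042.35; payment $7,389.17; balance $13,653.18
Payment period 5: opening $13,653.18; interest $341.45 → $13,994.63; payment $9,189.66; balance $4,804.97

$9,189.66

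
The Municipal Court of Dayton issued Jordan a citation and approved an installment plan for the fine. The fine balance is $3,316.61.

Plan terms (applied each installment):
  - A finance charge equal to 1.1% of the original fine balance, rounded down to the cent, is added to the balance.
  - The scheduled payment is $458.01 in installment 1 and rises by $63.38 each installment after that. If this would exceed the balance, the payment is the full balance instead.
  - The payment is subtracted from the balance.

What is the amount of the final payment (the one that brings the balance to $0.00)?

$611.64

Installment 1: opening $3,316.61; interest $36.48 → $3,353.09; payment $458.01; balance $2,895.08
Installment 2: opening $2,895.08; interest $36.48 → $2,931.56; payment $521.39; balance $2,410.17
Installment 3: opening $2,410.17; interest $36.48 → $2,446.65; payment $584.77; balance $1,861.88
Installment 4: opening $1,861.88; interest $36.48 → $1,898.36; payment $648.15; balance $1,250.21
Installment 5: opening $1,250.21; interest $36.48 → $1,286.69; payment $711.53; balance $575.16
Installment 6: opening $575.16; interest $36.48 → $611.64; payment $611.64; balance $0.00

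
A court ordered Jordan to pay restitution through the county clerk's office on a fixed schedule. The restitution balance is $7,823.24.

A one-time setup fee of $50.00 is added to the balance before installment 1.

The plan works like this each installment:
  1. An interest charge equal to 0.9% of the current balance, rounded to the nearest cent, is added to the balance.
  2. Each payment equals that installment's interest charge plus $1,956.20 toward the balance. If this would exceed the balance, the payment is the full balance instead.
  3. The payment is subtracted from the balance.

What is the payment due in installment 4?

Installment 1: opening $7,873.24; interest $70.86 → $7,944.10; payment $2,027.06; balance $5,917.04
Installment 2: opening $5,917.04; interest $53.25 → $5,970.29; payment $2,009.45; balance $3,960.84
Installment 3: opening $3,960.84; interest $35.65 → $3,996.49; payment $1,991.85; balance $2,004.64
Installment 4: opening $2,004.64; interest $18.04 → $2,022.68; payment $1,974.24; balance $48.44

$1,974.24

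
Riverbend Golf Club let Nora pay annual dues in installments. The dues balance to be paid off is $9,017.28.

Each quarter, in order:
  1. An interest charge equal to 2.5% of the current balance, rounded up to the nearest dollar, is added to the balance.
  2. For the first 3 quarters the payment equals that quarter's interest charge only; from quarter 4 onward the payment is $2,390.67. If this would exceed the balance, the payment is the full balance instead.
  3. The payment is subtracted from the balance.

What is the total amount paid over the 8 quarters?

$10,269.28

Quarter 1: opening $9,017.28; interest $226.00 → $9,243.28; payment $226.00; balance $9,017.28
Quarter 2: opening $9,017.28; interest $226.00 → $9,243.28; payment $226.00; balance $9,017.28
Quarter 3: opening $9,017.28; interest $226.00 → $9,243.28; payment $226.00; balance $9,017.28
Quarter 4: opening $9,017.28; interest $226.00 → $9,243.28; payment $2,390.67; balance $6,852.61
Quarter 5: opening $6,852.61; interest $172.00 → $7,024.61; payment $2,390.67; balance $4,633.94
Quarter 6: opening $4,633.94; interest $116.00 → $4,749.94; payment $2,390.67; balance $2,359.27
Quarter 7: opening $2,359.27; interest $59.00 → $2,418.27; payment $2,390.67; balance $27.60
Quarter 8: opening $27.60; interest $1.00 → $28.60; payment $28.60; balance $0.00
Total paid: $10,269.28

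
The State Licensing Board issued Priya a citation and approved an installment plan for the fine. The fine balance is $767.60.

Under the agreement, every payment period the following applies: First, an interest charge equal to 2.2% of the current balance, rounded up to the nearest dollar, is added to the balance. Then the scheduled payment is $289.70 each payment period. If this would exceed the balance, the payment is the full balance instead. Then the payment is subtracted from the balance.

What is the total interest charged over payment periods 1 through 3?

$33.00

Payment period 1: $767.60 +$17.00 interest = $784.60; pay $289.70 → $494.90
Payment period 2: $494.90 +$11.00 interest = $505.90; pay $289.70 → $216.20
Payment period 3: $216.20 +$5.00 interest = $221.20; pay $221.20 → $0.00
Total interest: $17.00 + $11.00 + $5.00 = $33.00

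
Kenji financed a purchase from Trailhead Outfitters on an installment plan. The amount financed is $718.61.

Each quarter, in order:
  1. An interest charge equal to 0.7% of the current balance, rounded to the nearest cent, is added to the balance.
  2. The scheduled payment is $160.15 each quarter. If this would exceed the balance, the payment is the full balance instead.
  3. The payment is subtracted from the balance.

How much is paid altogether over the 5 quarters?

$732.82

Quarter 1: opening $718.61; interest $5.03 → $723.64; payment $160.15; balance $563.49
Quarter 2: opening $563.49; interest $3.94 → $567.43; payment $160.15; balance $407.28
Quarter 3: opening $407.28; interest $2.85 → $410.13; payment $160.15; balance $249.98
Quarter 4: opening $249.98; interest $1.75 → $251.73; payment $160.15; balance $91.58
Quarter 5: opening $91.58; interest $0.64 → $92.22; payment $92.22; balance $0.00
Total paid: $732.82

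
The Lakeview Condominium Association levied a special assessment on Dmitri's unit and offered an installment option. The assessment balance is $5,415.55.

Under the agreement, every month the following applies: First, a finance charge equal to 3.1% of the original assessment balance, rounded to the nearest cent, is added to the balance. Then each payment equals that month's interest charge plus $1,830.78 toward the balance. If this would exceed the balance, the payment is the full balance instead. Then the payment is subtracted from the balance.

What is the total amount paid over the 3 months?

$5,919.19

Month 1: opening $5,415.55; interest $167.88 → $5,583.43; payment $1,998.66; balance $3,584.77
Month 2: opening $3,584.77; interest $167.88 → $3,752.65; payment $1,998.66; balance $1,753.99
Month 3: opening $1,753.99; interest $167.88 → $1,921.87; payment $1,921.87; balance $0.00
Total paid: $5,919.19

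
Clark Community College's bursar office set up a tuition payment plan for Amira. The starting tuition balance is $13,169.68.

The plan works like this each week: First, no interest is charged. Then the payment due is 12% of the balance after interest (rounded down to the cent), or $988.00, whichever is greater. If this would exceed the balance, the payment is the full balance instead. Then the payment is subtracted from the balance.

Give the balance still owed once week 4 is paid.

Week 1: $13,169.68 − $1,580.36 → $11,589.32
Week 2: $11,589.32 − $1,390.71 → $10,198.61
Week 3: $10,198.61 − $1,223.83 → $8,974.78
Week 4: $8,974.78 − $1,076.97 → $7,897.81

$7,897.81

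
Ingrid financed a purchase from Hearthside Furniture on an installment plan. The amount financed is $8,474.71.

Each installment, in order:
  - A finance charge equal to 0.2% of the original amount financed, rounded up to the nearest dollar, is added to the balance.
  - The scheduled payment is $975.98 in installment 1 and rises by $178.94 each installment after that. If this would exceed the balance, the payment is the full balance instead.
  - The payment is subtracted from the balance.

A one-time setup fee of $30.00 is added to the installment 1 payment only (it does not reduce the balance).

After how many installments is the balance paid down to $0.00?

7

Installment 1: $8,474.71 +$17.00 interest = $8,491.71; pay $975.98 (+ $30.00 fee) → $7,515.73
Installment 2: $7,515.73 +$17.00 interest = $7,532.73; pay $1,154.92 → $6,377.81
Installment 3: $6,377.81 +$17.00 interest = $6,394.81; pay $1,333.86 → $5,060.95
Installment 4: $5,060.95 +$17.00 interest = $5,077.95; pay $1,512.80 → $3,565.15
Installment 5: $3,565.15 +$17.00 interest = $3,582.15; pay $1,691.74 → $1,890.41
Installment 6: $1,890.41 +$17.00 interest = $1,907.41; pay $1,870.68 → $36.73
Installment 7: $36.73 +$17.00 interest = $53.73; pay $53.73 → $0.00
Balance reaches $0.00 in installment 7.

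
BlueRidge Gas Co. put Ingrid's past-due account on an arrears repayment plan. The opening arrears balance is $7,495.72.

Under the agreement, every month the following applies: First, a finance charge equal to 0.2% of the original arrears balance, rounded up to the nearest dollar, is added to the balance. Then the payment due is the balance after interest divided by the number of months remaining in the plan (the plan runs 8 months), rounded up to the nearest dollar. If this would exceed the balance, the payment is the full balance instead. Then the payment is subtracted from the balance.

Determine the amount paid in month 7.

Month 1: $7,495.72 +$15.00 interest = $7,510.72; pay $939.00 → $6,571.72
Month 2: $6,571.72 +$15.00 interest = $6,586.72; pay $941.00 → $5,645.72
Month 3: $5,645.72 +$15.00 interest = $5,660.72; pay $944.00 → $4,716.72
Month 4: $4,716.72 +$15.00 interest = $4,731.72; pay $947.00 → $3,784.72
Month 5: $3,784.72 +$15.00 interest = $3,799.72; pay $950.00 → $2,849.72
Month 6: $2,849.72 +$15.00 interest = $2,864.72; pay $955.00 → $1,909.72
Month 7: $1,909.72 +$15.00 interest = $1,924.72; pay $963.00 → $961.72

$963.00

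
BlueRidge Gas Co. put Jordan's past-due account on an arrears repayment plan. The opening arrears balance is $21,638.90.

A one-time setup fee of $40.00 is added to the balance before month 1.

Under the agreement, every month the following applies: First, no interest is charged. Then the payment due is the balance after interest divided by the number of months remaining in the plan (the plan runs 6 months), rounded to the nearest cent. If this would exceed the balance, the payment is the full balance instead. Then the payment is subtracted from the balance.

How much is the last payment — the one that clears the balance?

Month 1: opening $21,678.90; payment $3,613.15; balance $18,065.75
Month 2: opening $18,065.75; payment $3,613.15; balance $14,452.60
Month 3: opening $14,452.60; payment $3,613.15; balance $10,839.45
Month 4: opening $10,839.45; payment $3,613.15; balance $7,226.30
Month 5: opening $7,226.30; payment $3,613.15; balance $3,613.15
Month 6: opening $3,613.15; payment $3,613.15; balance $0.00

$3,613.15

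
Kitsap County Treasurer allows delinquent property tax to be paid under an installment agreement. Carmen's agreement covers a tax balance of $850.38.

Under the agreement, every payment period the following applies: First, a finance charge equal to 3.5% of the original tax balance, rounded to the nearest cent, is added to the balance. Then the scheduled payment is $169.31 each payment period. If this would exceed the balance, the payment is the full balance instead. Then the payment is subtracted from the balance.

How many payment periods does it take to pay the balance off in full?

# | Opening | Interest | Payment | End bal
1 | $850.38 | $29.76 | $169.31 | $710.83
2 | $710.83 | $29.76 | $169.31 | $571.28
3 | $571.28 | $29.76 | $169.31 | $431.73
4 | $431.73 | $29.76 | $169.31 | $292.18
5 | $292.18 | $29.76 | $169.31 | $152.63
6 | $152.63 | $29.76 | $169.31 | $13.08
7 | $13.08 | $29.76 | $42.84 | $0.00
Balance reaches $0.00 in payment period 7.

7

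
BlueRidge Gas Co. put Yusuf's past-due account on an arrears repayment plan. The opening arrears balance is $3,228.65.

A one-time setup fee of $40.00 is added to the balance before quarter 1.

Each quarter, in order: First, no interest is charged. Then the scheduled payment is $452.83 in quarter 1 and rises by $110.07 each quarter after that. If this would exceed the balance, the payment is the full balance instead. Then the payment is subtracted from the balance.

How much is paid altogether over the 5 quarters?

# | Opening | Payment | End bal
1 | $3,268.65 | $452.83 | $2,815.82
2 | $2,815.82 | $562.90 | $2,252.92
3 | $2,252.92 | $672.97 | $1,579.95
4 | $1,579.95 | $783.04 | $796.91
5 | $796.91 | $796.91 | $0.00
Total paid: $3,268.65

$3,268.65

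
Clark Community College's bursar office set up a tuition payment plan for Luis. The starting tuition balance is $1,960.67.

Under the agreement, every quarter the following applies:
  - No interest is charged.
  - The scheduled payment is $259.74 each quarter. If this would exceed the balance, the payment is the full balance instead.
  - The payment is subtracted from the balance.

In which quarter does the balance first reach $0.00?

Quarter 1: $1,960.67 − $259.74 → $1,700.93
Quarter 2: $1,700.93 − $259.74 → $1,441.19
Quarter 3: $1,441.19 − $259.74 → $1,181.45
Quarter 4: $1,181.45 − $259.74 → $921.71
Quarter 5: $921.71 − $259.74 → $661.97
Quarter 6: $661.97 − $259.74 → $402.23
Quarter 7: $402.23 − $259.74 → $142.49
Quarter 8: $142.49 − $142.49 → $0.00
Balance reaches $0.00 in quarter 8.

8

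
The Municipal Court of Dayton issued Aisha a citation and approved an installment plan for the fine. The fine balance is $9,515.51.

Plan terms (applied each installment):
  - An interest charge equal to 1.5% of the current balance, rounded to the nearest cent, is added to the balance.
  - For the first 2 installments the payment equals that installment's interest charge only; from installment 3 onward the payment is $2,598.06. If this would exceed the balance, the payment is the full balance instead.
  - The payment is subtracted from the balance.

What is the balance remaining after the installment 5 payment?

Installment 1: opening $9,515.51; interest $142.73 → $9,658.24; payment $142.73; balance $9,515.51
Installment 2: opening $9,515.51; interest $142.73 → $9,658.24; payment $142.73; balance $9,515.51
Installment 3: opening $9,515.51; interest $142.73 → $9,658.24; payment $2,598.06; balance $7,060.18
Installment 4: opening $7,060.18; interest $105.90 → $7,166.08; payment $2,598.06; balance $4,568.02
Installment 5: opening $4,568.02; interest $68.52 → $4,636.54; payment $2,598.06; balance $2,038.48

$2,038.48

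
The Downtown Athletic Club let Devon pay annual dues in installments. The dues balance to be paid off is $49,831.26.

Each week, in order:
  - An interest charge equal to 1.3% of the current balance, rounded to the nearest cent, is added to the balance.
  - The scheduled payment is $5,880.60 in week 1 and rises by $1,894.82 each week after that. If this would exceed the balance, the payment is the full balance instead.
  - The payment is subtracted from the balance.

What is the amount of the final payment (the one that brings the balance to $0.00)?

$3,831.17

Week 1: opening $49,831.26; interest $647.81 → $50,479.07; payment $5,880.60; balance $44,598.47
Week 2: opening $44,598.47; interest $579.78 → $45,178.25; payment $7,775.42; balance $37,402.83
Week 3: opening $37,402.83; interest $486.24 → $37,889.07; payment $9,670.24; balance $28,218.83
Week 4: opening $28,218.83; interest $366.84 → $28,585.67; payment $11,565.06; balance $17,020.61
Week 5: opening $17,020.61; interest $221.27 → $17,241.88; payment $13,459.88; balance $3,782.00
Week 6: opening $3,782.00; interest $49.17 → $3,831.17; payment $3,831.17; balance $0.00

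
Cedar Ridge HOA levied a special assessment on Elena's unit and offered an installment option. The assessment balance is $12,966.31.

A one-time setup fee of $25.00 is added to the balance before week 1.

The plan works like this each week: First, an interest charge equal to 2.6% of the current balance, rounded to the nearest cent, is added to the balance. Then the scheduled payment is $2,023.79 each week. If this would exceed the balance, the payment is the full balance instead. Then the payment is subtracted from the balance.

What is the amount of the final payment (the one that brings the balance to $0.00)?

Week 1: $12,991.31 +$337.77 interest = $13,329.08; pay $2,023.79 → $11,305.29
Week 2: $11,305.29 +$293.94 interest = $11,599.23; pay $2,023.79 → $9,575.44
Week 3: $9,575.44 +$248.96 interest = $9,824.40; pay $2,023.79 → $7,800.61
Week 4: $7,800.61 +$202.82 interest = $8,003.43; pay $2,023.79 → $5,979.64
Week 5: $5,979.64 +$155.47 interest = $6,135.11; pay $2,023.79 → $4,111.32
Week 6: $4,111.32 +$106.89 interest = $4,218.21; pay $2,023.79 → $2,194.42
Week 7: $2,194.42 +$57.05 interest = $2,251.47; pay $2,023.79 → $227.68
Week 8: $227.68 +$5.92 interest = $233.60; pay $233.60 → $0.00

$233.60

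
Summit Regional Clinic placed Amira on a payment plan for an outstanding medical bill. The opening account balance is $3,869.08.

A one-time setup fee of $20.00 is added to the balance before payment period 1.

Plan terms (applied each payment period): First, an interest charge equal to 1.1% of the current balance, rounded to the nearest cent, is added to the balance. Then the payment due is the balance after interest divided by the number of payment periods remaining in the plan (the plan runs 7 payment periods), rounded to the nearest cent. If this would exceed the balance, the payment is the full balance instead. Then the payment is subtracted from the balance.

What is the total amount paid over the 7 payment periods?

$4,064.01

Payment period 1: opening $3,889.08; interest $42.78 → $3,931.86; payment $561.69; balance $3,370.17
Payment period 2: opening $3,370.17; interest $37.07 → $3,407.24; payment $567.87; balance $2,839.37
Payment period 3: opening $2,839.37; interest $31.23 → $2,870.60; payment $574.12; balance $2,296.48
Payment period 4: opening $2,296.48; interest $25.26 → $2,321.74; payment $580.44; balance $1,741.30
Payment period 5: opening $1,741.30; interest $19.15 → $1,760.45; payment $586.82; balance $1,173.63
Payment period 6: opening $1,173.63; interest $12.91 → $1,186.54; payment $593.27; balance $593.27
Payment period 7: opening $593.27; interest $6.53 → $599.80; payment $599.80; balance $0.00
Total paid: $4,064.01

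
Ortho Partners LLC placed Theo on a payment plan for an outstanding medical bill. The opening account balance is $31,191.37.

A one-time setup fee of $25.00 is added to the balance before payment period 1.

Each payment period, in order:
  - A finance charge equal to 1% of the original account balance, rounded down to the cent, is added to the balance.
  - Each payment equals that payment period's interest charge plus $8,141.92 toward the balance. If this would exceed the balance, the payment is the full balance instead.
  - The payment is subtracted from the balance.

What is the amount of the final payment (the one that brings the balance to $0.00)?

$7,102.52

Payment period 1: $31,216.37 +$311.91 interest = $31,528.28; pay $8,453.83 → $23,074.45
Payment period 2: $23,074.45 +$311.91 interest = $23,386.36; pay $8,453.83 → $14,932.53
Payment period 3: $14,932.53 +$311.91 interest = $15,244.44; pay $8,453.83 → $6,790.61
Payment period 4: $6,790.61 +$311.91 interest = $7,102.52; pay $7,102.52 → $0.00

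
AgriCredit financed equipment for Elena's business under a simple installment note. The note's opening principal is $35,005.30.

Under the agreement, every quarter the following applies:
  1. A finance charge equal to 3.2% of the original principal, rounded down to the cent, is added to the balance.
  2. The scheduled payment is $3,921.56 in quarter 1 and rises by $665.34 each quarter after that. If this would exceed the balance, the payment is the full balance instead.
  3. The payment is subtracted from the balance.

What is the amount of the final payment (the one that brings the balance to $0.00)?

# | Opening | Interest | Payment | End bal
1 | $35,005.30 | $1,120.16 | $3,921.56 | $32,203.90
2 | $32,203.90 | $1,120.16 | $4,586.90 | $28,737.16
3 | $28,737.16 | $1,120.16 | $5,252.24 | $24,605.08
4 | $24,605.08 | $1,120.16 | $5,917.58 | $19,807.66
5 | $19,807.66 | $1,120.16 | $6,582.92 | $14,344.90
6 | $14,344.90 | $1,120.16 | $7,248.26 | $8,216.80
7 | $8,216.80 | $1,120.16 | $7,913.60 | $1,423.36
8 | $1,423.36 | $1,120.16 | $2,543.52 | $0.00

$2,543.52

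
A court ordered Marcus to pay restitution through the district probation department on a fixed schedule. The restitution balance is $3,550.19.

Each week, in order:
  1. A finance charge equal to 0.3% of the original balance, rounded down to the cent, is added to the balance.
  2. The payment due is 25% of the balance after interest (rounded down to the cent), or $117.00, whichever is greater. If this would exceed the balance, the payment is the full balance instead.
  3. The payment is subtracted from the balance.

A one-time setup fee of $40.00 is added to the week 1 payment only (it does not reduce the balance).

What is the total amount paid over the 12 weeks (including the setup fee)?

# | Opening | Interest | Payment | Fee | End bal
1 | $3,550.19 | $10.65 | $890.21 | $40.00 | $2,670.63
2 | $2,670.63 | $10.65 | $670.32 | — | $2,010.96
3 | $2,010.96 | $10.65 | $505.40 | — | $1,516.21
4 | $1,516.21 | $10.65 | $381.71 | — | $1,145.15
5 | $1,145.15 | $10.65 | $288.95 | — | $866.85
6 | $866.85 | $10.65 | $219.37 | — | $658.13
7 | $658.13 | $10.65 | $167.19 | — | $501.59
8 | $501.59 | $10.65 | $128.06 | — | $384.18
9 | $384.18 | $10.65 | $117.00 | — | $277.83
10 | $277.83 | $10.65 | $117.00 | — | $171.48
11 | $171.48 | $10.65 | $117.00 | — | $65.13
12 | $65.13 | $10.65 | $75.78 | — | $0.00
Total paid: $3,717.99

$3,717.99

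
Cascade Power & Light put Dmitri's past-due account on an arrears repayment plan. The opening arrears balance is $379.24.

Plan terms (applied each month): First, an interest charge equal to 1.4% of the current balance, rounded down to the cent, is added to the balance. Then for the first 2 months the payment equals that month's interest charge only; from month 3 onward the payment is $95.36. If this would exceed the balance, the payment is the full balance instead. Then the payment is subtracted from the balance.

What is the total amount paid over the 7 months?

$403.57

# | Opening | Interest | Payment | End bal
1 | $379.24 | $5.30 | $5.30 | $379.24
2 | $379.24 | $5.30 | $5.30 | $379.24
3 | $379.24 | $5.30 | $95.36 | $289.18
4 | $289.18 | $4.04 | $95.36 | $197.86
5 | $197.86 | $2.77 | $95.36 | $105.27
6 | $105.27 | $1.47 | $95.36 | $11.38
7 | $11.38 | $0.15 | $11.53 | $0.00
Total paid: $403.57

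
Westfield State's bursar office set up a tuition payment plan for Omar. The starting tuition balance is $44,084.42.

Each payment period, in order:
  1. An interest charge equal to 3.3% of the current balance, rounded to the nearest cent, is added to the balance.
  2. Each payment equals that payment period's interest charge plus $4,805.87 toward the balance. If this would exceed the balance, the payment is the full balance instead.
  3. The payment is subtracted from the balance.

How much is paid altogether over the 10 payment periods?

$51,495.56

Payment period 1: opening $44,084.42; interest $1,454.79 → $45,539.21; payment $6,260.66; balance $39,278.55
Payment period 2: opening $39,278.55; interest $1,296.19 → $40,574.74; payment $6,102.06; balance $34,472.68
Payment period 3: opening $34,472.68; interest $1,137.60 → $35,610.28; payment $5,943.47; balance $29,666.81
Payment period 4: opening $29,666.81; interest $979.00 → $30,645.81; payment $5,784.87; balance $24,860.94
Payment period 5: opening $24,860.94; interest $820.41 → $25,681.35; payment $5,626.28; balance $20,055.07
Payment period 6: opening $20,055.07; interest $661.82 → $20,716.89; payment $5,467.69; balance $15,249.20
Payment period 7: opening $15,249.20; interest $503.22 → $15,752.42; payment $5,309.09; balance $10,443.33
Payment period 8: opening $10,443.33; interest $344.63 → $10,787.96; payment $5,150.50; balance $5,637.46
Payment period 9: opening $5,637.46; interest $186.04 → $5,823.50; payment $4,991.91; balance $831.59
Payment period 10: opening $831.59; interest $27.44 → $859.03; payment $859.03; balance $0.00
Total paid: $51,495.56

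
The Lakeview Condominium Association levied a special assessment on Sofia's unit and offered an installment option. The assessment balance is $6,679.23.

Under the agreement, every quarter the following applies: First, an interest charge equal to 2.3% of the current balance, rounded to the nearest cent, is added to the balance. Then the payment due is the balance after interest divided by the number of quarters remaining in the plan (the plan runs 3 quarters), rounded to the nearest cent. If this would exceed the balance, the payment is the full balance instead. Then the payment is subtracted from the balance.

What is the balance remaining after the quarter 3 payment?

$0.00

Quarter 1: opening $6,679.23; interest $153.62 → $6,832.85; payment $2,277.62; balance $4,555.23
Quarter 2: opening $4,555.23; interest $104.77 → $4,660.00; payment $2,330.00; balance $2,330.00
Quarter 3: opening $2,330.00; interest $53.59 → $2,383.59; payment $2,383.59; balance $0.00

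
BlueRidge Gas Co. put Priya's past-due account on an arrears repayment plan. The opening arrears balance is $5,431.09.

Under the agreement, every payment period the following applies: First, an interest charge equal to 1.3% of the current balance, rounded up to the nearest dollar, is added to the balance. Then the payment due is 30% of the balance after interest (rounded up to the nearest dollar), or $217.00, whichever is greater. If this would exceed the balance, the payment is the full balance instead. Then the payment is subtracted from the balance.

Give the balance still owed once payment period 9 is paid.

Payment period 1: opening $5,431.09; interest $71.00 → $5,502.09; payment $1,651.00; balance $3,851.09
Payment period 2: opening $3,851.09; interest $51.00 → $3,902.09; payment $1,171.00; balance $2,731.09
Payment period 3: opening $2,731.09; interest $36.00 → $2,767.09; payment $831.00; balance $1,936.09
Payment period 4: opening $1,936.09; interest $26.00 → $1,962.09; payment $589.00; balance $1,373.09
Payment period 5: opening $1,373.09; interest $18.00 → $1,391.09; payment $418.00; balance $973.09
Payment period 6: opening $973.09; interest $13.00 → $986.09; payment $296.00; balance $690.09
Payment period 7: opening $690.09; interest $9.00 → $699.09; payment $217.00; balance $482.09
Payment period 8: opening $482.09; interest $7.00 → $489.09; payment $217.00; balance $272.09
Payment period 9: opening $272.09; interest $4.00 → $276.09; payment $217.00; balance $59.09

$59.09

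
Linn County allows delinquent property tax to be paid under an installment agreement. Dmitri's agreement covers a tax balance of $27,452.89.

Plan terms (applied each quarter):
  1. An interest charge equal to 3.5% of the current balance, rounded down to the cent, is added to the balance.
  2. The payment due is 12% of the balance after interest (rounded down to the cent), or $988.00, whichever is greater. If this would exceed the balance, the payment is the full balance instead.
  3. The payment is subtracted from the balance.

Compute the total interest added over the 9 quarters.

Quarter 1: opening $27,452.89; interest $960.85 → $28,413.74; payment $3,409.64; balance $25,004.10
Quarter 2: opening $25,004.10; interest $875.14 → $25,879.24; payment $3,105.50; balance $22,773.74
Quarter 3: opening $22,773.74; interest $797.08 → $23,570.82; payment $2,828.49; balance $20,742.33
Quarter 4: opening $20,742.33; interest $725.98 → $21,468.31; payment $2,576.19; balance $18,892.12
Quarter 5: opening $18,892.12; interest $661.22 → $19,553.34; payment $2,346.40; balance $17,206.94
Quarter 6: opening $17,206.94; interest $602.24 → $17,809.18; payment $2,137.10; balance $15,672.08
Quarter 7: opening $15,672.08; interest $548.52 → $16,220.60; payment $1,946.47; balance $14,274.13
Quarter 8: opening $14,274.13; interest $499.59 → $14,773.72; payment $1,772.84; balance $13,000.88
Quarter 9: opening $13,000.88; interest $455.03 → $13,455.91; payment $1,614.70; balance $11,841.21
Total interest: $960.85 + $875.14 + $797.08 + $725.98 + $661.22 + $602.24 + $548.52 + $499.59 + $455.03 = $6,125.65

$6,125.65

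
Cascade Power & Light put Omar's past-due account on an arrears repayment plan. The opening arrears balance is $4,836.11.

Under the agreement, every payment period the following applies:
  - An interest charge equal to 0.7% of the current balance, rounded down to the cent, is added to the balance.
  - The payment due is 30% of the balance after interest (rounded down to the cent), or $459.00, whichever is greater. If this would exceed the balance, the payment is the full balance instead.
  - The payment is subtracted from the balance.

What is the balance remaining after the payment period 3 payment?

$1,693.87

Payment period 1: $4,836.11 +$33.85 interest = $4,869.96; pay $1,460.98 → $3,408.98
Payment period 2: $3,408.98 +$23.86 interest = $3,432.84; pay $1,029.85 → $2,402.99
Payment period 3: $2,402.99 +$16.82 interest = $2,419.81; pay $725.94 → $1,693.87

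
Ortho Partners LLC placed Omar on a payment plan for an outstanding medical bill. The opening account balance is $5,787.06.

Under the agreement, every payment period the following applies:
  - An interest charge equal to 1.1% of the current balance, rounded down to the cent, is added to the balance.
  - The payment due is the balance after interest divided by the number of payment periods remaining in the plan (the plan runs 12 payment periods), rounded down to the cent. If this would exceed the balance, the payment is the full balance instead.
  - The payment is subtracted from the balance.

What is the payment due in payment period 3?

Payment period 1: opening $5,787.06; interest $63.65 → $5,850.71; payment $487.55; balance $5,363.16
Payment period 2: opening $5,363.16; interest $58.99 → $5,422.15; payment $492.92; balance $4,929.23
Payment period 3: opening $4,929.23; interest $54.22 → $4,983.45; payment $498.34; balance $4,485.11

$498.34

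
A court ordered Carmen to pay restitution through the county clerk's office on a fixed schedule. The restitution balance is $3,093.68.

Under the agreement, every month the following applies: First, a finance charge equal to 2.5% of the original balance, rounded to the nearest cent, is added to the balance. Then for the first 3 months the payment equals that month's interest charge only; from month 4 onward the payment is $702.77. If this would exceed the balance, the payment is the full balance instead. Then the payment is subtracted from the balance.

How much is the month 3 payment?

$77.34

Month 1: $3,093.68 +$77.34 interest = $3,171.02; pay $77.34 → $3,093.68
Month 2: $3,093.68 +$77.34 interest = $3,171.02; pay $77.34 → $3,093.68
Month 3: $3,093.68 +$77.34 interest = $3,171.02; pay $77.34 → $3,093.68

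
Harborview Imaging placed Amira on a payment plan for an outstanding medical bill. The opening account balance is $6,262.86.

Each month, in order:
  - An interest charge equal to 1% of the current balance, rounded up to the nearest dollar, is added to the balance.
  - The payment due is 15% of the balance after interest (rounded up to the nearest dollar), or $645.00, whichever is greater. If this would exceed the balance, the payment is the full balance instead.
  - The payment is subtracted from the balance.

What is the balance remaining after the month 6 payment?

# | Opening | Interest | Payment | End bal
1 | $6,262.86 | $63.00 | $949.00 | $5,376.86
2 | $5,376.86 | $54.00 | $815.00 | $4,615.86
3 | $4,615.86 | $47.00 | $700.00 | $3,962.86
4 | $3,962.86 | $40.00 | $645.00 | $3,357.86
5 | $3,357.86 | $34.00 | $645.00 | $2,746.86
6 | $2,746.86 | $28.00 | $645.00 | $2,129.86

$2,129.86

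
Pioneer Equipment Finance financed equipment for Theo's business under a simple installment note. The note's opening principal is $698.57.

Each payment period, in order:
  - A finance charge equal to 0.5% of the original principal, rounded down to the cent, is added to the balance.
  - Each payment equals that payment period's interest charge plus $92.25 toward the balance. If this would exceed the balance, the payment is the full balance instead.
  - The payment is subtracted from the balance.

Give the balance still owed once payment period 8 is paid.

Payment period 1: $698.57 +$3.49 interest = $702.06; pay $95.74 → $606.32
Payment period 2: $606.32 +$3.49 interest = $609.81; pay $95.74 → $514.07
Payment period 3: $514.07 +$3.49 interest = $517.56; pay $95.74 → $421.82
Payment period 4: $421.82 +$3.49 interest = $425.31; pay $95.74 → $329.57
Payment period 5: $329.57 +$3.49 interest = $333.06; pay $95.74 → $237.32
Payment period 6: $237.32 +$3.49 interest = $240.81; pay $95.74 → $145.07
Payment period 7: $145.07 +$3.49 interest = $148.56; pay $95.74 → $52.82
Payment period 8: $52.82 +$3.49 interest = $56.31; pay $56.31 → $0.00

$0.00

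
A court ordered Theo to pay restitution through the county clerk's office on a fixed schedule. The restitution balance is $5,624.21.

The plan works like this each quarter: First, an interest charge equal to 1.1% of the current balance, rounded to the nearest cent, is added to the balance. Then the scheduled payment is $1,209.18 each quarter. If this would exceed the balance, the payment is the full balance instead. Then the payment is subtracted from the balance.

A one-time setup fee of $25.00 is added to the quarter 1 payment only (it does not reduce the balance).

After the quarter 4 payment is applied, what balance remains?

Quarter 1: $5,624.21 +$61.87 interest = $5,686.08; pay $1,209.18 (+ $25.00 fee) → $4,476.90
Quarter 2: $4,476.90 +$49.25 interest = $4,526.15; pay $1,209.18 → $3,316.97
Quarter 3: $3,316.97 +$36.49 interest = $3,353.46; pay $1,209.18 → $2,144.28
Quarter 4: $2,144.28 +$23.59 interest = $2,167.87; pay $1,209.18 → $958.69

$958.69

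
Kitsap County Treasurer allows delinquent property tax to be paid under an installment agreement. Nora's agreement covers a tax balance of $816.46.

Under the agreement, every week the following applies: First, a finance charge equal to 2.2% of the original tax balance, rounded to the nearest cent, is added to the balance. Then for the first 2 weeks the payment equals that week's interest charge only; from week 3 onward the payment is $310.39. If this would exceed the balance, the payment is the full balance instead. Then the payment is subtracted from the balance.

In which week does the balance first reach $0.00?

Week 1: $816.46 +$17.96 interest = $834.42; pay $17.96 → $816.46
Week 2: $816.46 +$17.96 interest = $834.42; pay $17.96 → $816.46
Week 3: $816.46 +$17.96 interest = $834.42; pay $310.39 → $524.03
Week 4: $524.03 +$17.96 interest = $541.99; pay $310.39 → $231.60
Week 5: $231.60 +$17.96 interest = $249.56; pay $249.56 → $0.00
Balance reaches $0.00 in week 5.

5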